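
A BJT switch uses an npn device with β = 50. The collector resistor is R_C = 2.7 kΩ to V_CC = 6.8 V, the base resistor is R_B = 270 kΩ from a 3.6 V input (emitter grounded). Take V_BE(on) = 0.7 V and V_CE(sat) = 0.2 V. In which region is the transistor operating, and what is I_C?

Assume active. Base-emitter loop: I_B = (V_BB − V_BE)/R_B = (3.6 − 0.7)/270 = 0.0107 mA.
I_C = β·I_B = 50×0.0107 = 0.537 mA.
V_CE = V_CC − I_C·R_C = 6.8 − 0.537×2.7 = 5.35 V > V_CE(sat), so the active-region assumption holds.

active; I_C ≈ 0.54 mA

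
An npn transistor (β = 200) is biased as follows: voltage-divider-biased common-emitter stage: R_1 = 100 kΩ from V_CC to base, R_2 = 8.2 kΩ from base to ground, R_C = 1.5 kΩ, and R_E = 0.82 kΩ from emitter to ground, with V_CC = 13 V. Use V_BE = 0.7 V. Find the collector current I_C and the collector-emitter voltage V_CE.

Thevenize the base divider: V_Th = V_CC·R_2/(R_1+R_2) = 13×8.2/108 = 0.985 V, R_Th = R_1‖R_2 = 7.58 kΩ.
Base-emitter loop: V_Th = I_B·R_Th + V_BE + (β+1)I_B·R_E, so I_B = (0.985 − 0.7) / (7.58 + 201×0.82) = 0.00165 mA.
I_C = β·I_B = 200×0.00165 = 0.331 mA, and I_E = (β+1)I_B = 0.333 mA.
V_CE = V_CC − I_C·R_C − I_E·R_E = 13 − 0.331×1.5 − 0.333×0.82 = 12.2 V.
V_CE = 12.2 V > 0.2 V confirms active-region operation.

I_C ≈ 0.33 mA, V_CE ≈ 12 V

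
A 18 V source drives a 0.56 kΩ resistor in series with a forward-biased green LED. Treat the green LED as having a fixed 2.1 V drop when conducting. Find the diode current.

KVL around the loop: 18 = V_D + I·R = 2.1 + I × 0.56 kΩ.
So I = (18 − 2.1) / 0.56 kΩ = 15.9 / 0.56 = 28.4 mA.

I ≈ 28 mA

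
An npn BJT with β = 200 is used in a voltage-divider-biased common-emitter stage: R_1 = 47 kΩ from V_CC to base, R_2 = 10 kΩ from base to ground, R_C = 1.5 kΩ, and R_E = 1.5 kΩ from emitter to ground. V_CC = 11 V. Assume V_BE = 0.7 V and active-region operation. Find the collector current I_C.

Thevenize the base divider: V_Th = V_CC·R_2/(R_1+R_2) = 11×10/57 = 1.93 V, R_Th = R_1‖R_2 = 8.25 kΩ.
Base-emitter loop: V_Th = I_B·R_Th + V_BE + (β+1)I_B·R_E, so I_B = (1.93 − 0.7) / (8.25 + 201×1.5) = 0.00397 mA.
I_C = β·I_B = 200×0.00397 = 0.794 mA, and I_E = (β+1)I_B = 0.798 mA.
V_CE = V_CC − I_C·R_C − I_E·R_E = 11 − 0.794×1.5 − 0.798×1.5 = 8.61 V.
V_CE = 8.61 V > 0.2 V confirms active-region operation.

I_C ≈ 0.79 mA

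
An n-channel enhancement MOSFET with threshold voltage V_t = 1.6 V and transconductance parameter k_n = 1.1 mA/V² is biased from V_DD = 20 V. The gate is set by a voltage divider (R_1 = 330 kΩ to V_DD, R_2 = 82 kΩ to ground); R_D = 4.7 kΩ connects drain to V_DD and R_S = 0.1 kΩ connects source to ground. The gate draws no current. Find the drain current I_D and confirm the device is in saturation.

I_D ≈ 2.5 mA

V_G = V_DD·R_2/(R_1+R_2) = 20×82/412 = 3.98 V.
Assume saturation: I_D = (k_n/2)(V_GS − V_t)² with V_GS = V_G − I_D·R_S = 3.98 − 0.1·I_D.
Substituting gives 0.0055·I_D² − 1.26·I_D + 3.12 = 0, with roots I_D = 2.5 or 227 mA.
The root I_D = 227 mA gives V_GS = -18.7 V ≤ V_t, so take I_D = 2.5 mA.
Then V_GS = 3.73 V and V_DS = V_DD − I_D(R_D+R_S) = 20 − 2.5×4.8 = 8.01 V.
Saturation requires V_DS ≥ V_GS − V_t = 2.13 V; 8.01 ≥ 2.13 ✓.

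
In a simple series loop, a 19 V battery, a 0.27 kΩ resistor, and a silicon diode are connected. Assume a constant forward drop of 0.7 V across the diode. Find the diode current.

I ≈ 68 mA

KVL around the loop: 19 = V_D + I·R = 0.7 + I × 0.27 kΩ.
So I = (19 − 0.7) / 0.27 kΩ = 18.3 / 0.27 = 67.8 mA.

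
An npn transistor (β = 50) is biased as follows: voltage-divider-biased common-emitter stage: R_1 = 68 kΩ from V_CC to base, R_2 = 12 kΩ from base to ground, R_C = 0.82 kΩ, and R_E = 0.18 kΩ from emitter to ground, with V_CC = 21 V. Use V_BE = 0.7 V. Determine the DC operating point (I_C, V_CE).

I_C ≈ 6.3 mA, V_CE ≈ 15 V

Thevenize the base divider: V_Th = V_CC·R_2/(R_1+R_2) = 21×12/80 = 3.15 V, R_Th = R_1‖R_2 = 10.2 kΩ.
Base-emitter loop: V_Th = I_B·R_Th + V_BE + (β+1)I_B·R_E, so I_B = (3.15 − 0.7) / (10.2 + 51×0.18) = 0.126 mA.
I_C = β·I_B = 50×0.126 = 6.32 mA, and I_E = (β+1)I_B = 6.45 mA.
V_CE = V_CC − I_C·R_C − I_E·R_E = 21 − 6.32×0.82 − 6.45×0.18 = 14.7 V.
V_CE = 14.7 V > 0.2 V confirms active-region operation.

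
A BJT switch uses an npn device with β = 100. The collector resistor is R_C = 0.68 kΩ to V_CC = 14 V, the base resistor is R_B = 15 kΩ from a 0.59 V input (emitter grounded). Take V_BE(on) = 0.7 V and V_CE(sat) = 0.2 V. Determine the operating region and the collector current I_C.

V_BB = 0.59 V ≤ V_BE(on) = 0.7 V, so the base-emitter junction is not forward biased.
The transistor is in cutoff: I_B = I_C = 0.

cutoff; I_C ≈ 0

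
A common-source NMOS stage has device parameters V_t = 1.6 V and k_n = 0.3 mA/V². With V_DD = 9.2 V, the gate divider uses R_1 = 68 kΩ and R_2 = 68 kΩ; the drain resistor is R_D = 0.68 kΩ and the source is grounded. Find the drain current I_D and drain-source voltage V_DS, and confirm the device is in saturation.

V_G = V_DD·R_2/(R_1+R_2) = 9.2×68/136 = 4.6 V. With the source grounded, V_GS = V_G = 4.6 V.
Assume saturation: I_D = (k_n/2)(V_GS − V_t)² = (0.3/2)×(4.6 − 1.6)² = 0.15×3² = 1.35 mA.
V_DS = V_DD − I_D·R_D = 9.2 − 1.35×0.68 = 8.28 V.
Saturation requires V_DS ≥ V_GS − V_t = 3 V; 8.28 ≥ 3 ✓.

I_D ≈ 1.3 mA, V_DS ≈ 8.3 V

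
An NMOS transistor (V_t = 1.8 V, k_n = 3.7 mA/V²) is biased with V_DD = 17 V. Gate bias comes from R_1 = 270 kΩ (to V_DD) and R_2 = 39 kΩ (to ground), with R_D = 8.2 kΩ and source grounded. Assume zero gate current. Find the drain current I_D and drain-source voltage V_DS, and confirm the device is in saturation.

V_G = V_DD·R_2/(R_1+R_2) = 17×39/309 = 2.15 V. With the source grounded, V_GS = V_G = 2.15 V.
Assume saturation: I_D = (k_n/2)(V_GS − V_t)² = (3.7/2)×(2.15 − 1.8)² = 1.85×0.346² = 0.221 mA.
V_DS = V_DD − I_D·R_D = 17 − 0.221×8.2 = 15.2 V.
Saturation requires V_DS ≥ V_GS − V_t = 0.346 V; 15.2 ≥ 0.346 ✓.

I_D ≈ 0.22 mA, V_DS ≈ 15 V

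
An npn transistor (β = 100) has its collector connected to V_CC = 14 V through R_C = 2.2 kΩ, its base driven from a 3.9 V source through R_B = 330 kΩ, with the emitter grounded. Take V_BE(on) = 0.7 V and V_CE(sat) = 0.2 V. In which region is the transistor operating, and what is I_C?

Assume active. Base-emitter loop: I_B = (V_BB − V_BE)/R_B = (3.9 − 0.7)/330 = 0.0097 mA.
I_C = β·I_B = 100×0.0097 = 0.97 mA.
V_CE = V_CC − I_C·R_C = 14 − 0.97×2.2 = 11.9 V > V_CE(sat), so the active-region assumption holds.

active; I_C ≈ 0.97 mA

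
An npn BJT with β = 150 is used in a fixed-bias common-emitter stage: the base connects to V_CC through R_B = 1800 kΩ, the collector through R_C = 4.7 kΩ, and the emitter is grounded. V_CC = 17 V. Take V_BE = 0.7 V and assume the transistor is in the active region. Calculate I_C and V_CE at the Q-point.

I_C ≈ 1.4 mA, V_CE ≈ 11 V

Base loop: V_CC = I_B·R_B + V_BE, so I_B = (17 − 0.7)/1800 kΩ = 0.00906 mA.
In the active region I_C = β·I_B = 150 × 0.00906 = 1.36 mA.
Collector loop: V_CE = V_CC − I_C·R_C = 17 − 1.36×4.7 = 10.6 V.
Since V_CE = 10.6 V > V_CE(sat) ≈ 0.2 V, the transistor is in the active region as assumed.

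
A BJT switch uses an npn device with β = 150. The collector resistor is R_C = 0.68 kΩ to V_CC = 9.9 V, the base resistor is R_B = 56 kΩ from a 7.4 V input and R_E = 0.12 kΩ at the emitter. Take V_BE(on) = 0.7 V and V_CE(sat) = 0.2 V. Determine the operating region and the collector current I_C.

Assume active: I_B = (7.4 − 0.7)/(56 + 151×0.12) = 0.0904 mA, I_C = β·I_B = 13.6 mA.
Then V_CE = 9.9 − 13.6×0.68 − 13.6×0.12 = -0.958 V < 0.2 V — the active assumption fails.
Re-solve with V_CE = 0.2 V. KCL at the emitter: V_E/R_E = (V_BB−0.7−V_E)/R_B + (V_CC−0.2−V_E)/R_C, giving V_E = 1.46 V.
I_C = (V_CC − 0.2 − V_E)/R_C = (9.7 − 1.46)/0.68 = 12.1 mA.
Check: I_B = (6.7 − 1.46)/56 = 0.0935 mA, and β·I_B = 14 mA > I_C, confirming saturation.

saturation; I_C ≈ 12 mA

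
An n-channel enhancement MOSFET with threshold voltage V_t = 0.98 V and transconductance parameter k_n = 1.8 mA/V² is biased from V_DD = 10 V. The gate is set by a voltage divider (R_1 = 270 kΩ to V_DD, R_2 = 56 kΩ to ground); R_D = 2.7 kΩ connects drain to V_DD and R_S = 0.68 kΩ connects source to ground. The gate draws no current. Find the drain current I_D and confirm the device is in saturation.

V_G = V_DD·R_2/(R_1+R_2) = 10×56/326 = 1.72 V.
Assume saturation: I_D = (k_n/2)(V_GS − V_t)² with V_GS = V_G − I_D·R_S = 1.72 − 0.68·I_D.
Substituting gives 0.416·I_D² − 1.9·I_D + 0.49 = 0, with roots I_D = 0.274 or 4.3 mA.
The root I_D = 4.3 mA gives V_GS = -1.21 V ≤ V_t, so take I_D = 0.274 mA.
Then V_GS = 1.53 V and V_DS = V_DD − I_D(R_D+R_S) = 10 − 0.274×3.38 = 9.07 V.
Saturation requires V_DS ≥ V_GS − V_t = 0.552 V; 9.07 ≥ 0.552 ✓.

I_D ≈ 0.27 mA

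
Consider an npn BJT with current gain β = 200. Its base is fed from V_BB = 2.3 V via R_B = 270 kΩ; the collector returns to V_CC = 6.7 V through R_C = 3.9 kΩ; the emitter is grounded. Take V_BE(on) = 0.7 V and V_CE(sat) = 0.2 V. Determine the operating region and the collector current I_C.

active; I_C ≈ 1.2 mA

Assume active. Base-emitter loop: I_B = (V_BB − V_BE)/R_B = (2.3 − 0.7)/270 = 0.00593 mA.
I_C = β·I_B = 200×0.00593 = 1.19 mA.
V_CE = V_CC − I_C·R_C = 6.7 − 1.19×3.9 = 2.08 V > V_CE(sat), so the active-region assumption holds.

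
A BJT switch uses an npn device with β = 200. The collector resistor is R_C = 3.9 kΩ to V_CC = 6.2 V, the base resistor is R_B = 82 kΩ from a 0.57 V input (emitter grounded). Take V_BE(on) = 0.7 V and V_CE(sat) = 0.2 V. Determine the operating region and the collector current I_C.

cutoff; I_C ≈ 0

V_BB = 0.57 V ≤ V_BE(on) = 0.7 V, so the base-emitter junction is not forward biased.
The transistor is in cutoff: I_B = I_C = 0.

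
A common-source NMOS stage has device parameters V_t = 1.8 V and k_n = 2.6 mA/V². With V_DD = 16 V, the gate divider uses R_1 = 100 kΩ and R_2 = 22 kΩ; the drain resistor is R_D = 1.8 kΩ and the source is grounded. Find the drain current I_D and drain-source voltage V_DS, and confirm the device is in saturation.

I_D ≈ 1.5 mA, V_DS ≈ 13 V

V_G = V_DD·R_2/(R_1+R_2) = 16×22/122 = 2.89 V. With the source grounded, V_GS = V_G = 2.89 V.
Assume saturation: I_D = (k_n/2)(V_GS − V_t)² = (2.6/2)×(2.89 − 1.8)² = 1.3×1.09² = 1.53 mA.
V_DS = V_DD − I_D·R_D = 16 − 1.53×1.8 = 13.2 V.
Saturation requires V_DS ≥ V_GS − V_t = 1.09 V; 13.2 ≥ 1.09 ✓.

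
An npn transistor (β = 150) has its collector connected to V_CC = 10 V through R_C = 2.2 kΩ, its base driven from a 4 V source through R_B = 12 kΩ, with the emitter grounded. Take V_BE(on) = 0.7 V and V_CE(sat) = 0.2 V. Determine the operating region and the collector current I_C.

Assume active: I_B = (4 − 0.7)/12 = 0.275 mA, giving I_C = β·I_B = 41.2 mA.
But then V_CE = 10 − 41.2×2.2 = -80.7 V < V_CE(sat) = 0.2 V — impossible in the active region.
So the transistor is saturated. With V_CE = 0.2 V, I_C = (V_CC − 0.2)/R_C = 9.8/2.2 = 4.45 mA.
Check: β·I_B = 41.2 mA > I_C = 4.45 mA, confirming saturation.

saturation; I_C ≈ 4.5 mA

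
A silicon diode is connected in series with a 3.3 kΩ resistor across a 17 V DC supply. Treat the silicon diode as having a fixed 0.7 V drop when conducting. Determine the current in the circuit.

KVL around the loop: 17 = V_D + I·R = 0.7 + I × 3.3 kΩ.
So I = (17 − 0.7) / 3.3 kΩ = 16.3 / 3.3 = 4.94 mA.

I ≈ 4.9 mA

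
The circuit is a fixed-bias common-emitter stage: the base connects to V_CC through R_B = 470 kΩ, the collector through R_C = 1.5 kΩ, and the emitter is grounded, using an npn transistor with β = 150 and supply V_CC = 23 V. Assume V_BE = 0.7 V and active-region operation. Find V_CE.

V_CE ≈ 12 V

Base loop: V_CC = I_B·R_B + V_BE, so I_B = (23 − 0.7)/470 kΩ = 0.0474 mA.
In the active region I_C = β·I_B = 150 × 0.0474 = 7.12 mA.
Collector loop: V_CE = V_CC − I_C·R_C = 23 − 7.12×1.5 = 12.3 V.
Since V_CE = 12.3 V > V_CE(sat) ≈ 0.2 V, the transistor is in the active region as assumed.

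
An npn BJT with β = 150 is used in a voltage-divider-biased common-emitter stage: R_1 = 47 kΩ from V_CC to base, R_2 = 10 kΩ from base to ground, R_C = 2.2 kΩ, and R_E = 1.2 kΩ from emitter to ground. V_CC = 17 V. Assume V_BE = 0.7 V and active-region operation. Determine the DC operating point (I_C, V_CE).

Thevenize the base divider: V_Th = V_CC·R_2/(R_1+R_2) = 17×10/57 = 2.98 V, R_Th = R_1‖R_2 = 8.25 kΩ.
Base-emitter loop: V_Th = I_B·R_Th + V_BE + (β+1)I_B·R_E, so I_B = (2.98 − 0.7) / (8.25 + 151×1.2) = 0.012 mA.
I_C = β·I_B = 150×0.012 = 1.81 mA, and I_E = (β+1)I_B = 1.82 mA.
V_CE = V_CC − I_C·R_C − I_E·R_E = 17 − 1.81×2.2 − 1.82×1.2 = 10.8 V.
V_CE = 10.8 V > 0.2 V confirms active-region operation.

I_C ≈ 1.8 mA, V_CE ≈ 11 V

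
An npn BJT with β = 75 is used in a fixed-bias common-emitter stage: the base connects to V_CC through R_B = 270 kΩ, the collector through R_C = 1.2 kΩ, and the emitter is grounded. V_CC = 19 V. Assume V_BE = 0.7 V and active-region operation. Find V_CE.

Base loop: V_CC = I_B·R_B + V_BE, so I_B = (19 − 0.7)/270 kΩ = 0.0678 mA.
In the active region I_C = β·I_B = 75 × 0.0678 = 5.08 mA.
Collector loop: V_CE = V_CC − I_C·R_C = 19 − 5.08×1.2 = 12.9 V.
Since V_CE = 12.9 V > V_CE(sat) ≈ 0.2 V, the transistor is in the active region as assumed.

V_CE ≈ 13 V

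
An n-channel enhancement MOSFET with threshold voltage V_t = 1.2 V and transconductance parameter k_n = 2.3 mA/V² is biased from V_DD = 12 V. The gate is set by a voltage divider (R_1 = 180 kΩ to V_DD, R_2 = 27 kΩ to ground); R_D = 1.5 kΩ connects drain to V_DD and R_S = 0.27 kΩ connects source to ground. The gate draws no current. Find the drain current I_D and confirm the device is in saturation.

I_D ≈ 0.13 mA

V_G = V_DD·R_2/(R_1+R_2) = 12×27/207 = 1.57 V.
Assume saturation: I_D = (k_n/2)(V_GS − V_t)² with V_GS = V_G − I_D·R_S = 1.57 − 0.27·I_D.
Substituting gives 0.0838·I_D² − 1.23·I_D + 0.153 = 0, with roots I_D = 0.126 or 14.5 mA.
The root I_D = 14.5 mA gives V_GS = -2.35 V ≤ V_t, so take I_D = 0.126 mA.
Then V_GS = 1.53 V and V_DS = V_DD − I_D(R_D+R_S) = 12 − 0.126×1.77 = 11.8 V.
Saturation requires V_DS ≥ V_GS − V_t = 0.331 V; 11.8 ≥ 0.331 ✓.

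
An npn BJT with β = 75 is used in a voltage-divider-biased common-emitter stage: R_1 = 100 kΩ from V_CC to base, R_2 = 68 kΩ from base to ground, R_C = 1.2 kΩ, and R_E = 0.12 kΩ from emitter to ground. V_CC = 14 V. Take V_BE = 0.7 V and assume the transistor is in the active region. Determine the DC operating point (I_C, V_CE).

I_C ≈ 7.5 mA, V_CE ≈ 4.1 V

Thevenize the base divider: V_Th = V_CC·R_2/(R_1+R_2) = 14×68/168 = 5.67 V, R_Th = R_1‖R_2 = 40.5 kΩ.
Base-emitter loop: V_Th = I_B·R_Th + V_BE + (β+1)I_B·R_E, so I_B = (5.67 − 0.7) / (40.5 + 76×0.12) = 0.1 mA.
I_C = β·I_B = 75×0.1 = 7.51 mA, and I_E = (β+1)I_B = 7.61 mA.
V_CE = V_CC − I_C·R_C − I_E·R_E = 14 − 7.51×1.2 − 7.61×0.12 = 4.07 V.
V_CE = 4.07 V > 0.2 V confirms active-region operation.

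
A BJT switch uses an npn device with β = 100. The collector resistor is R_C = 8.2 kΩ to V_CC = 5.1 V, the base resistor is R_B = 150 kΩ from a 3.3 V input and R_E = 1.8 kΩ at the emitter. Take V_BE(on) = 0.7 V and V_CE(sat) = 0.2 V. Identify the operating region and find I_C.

saturation; I_C ≈ 0.49 mA

Assume active: I_B = (3.3 − 0.7)/(150 + 101×1.8) = 0.00784 mA, I_C = β·I_B = 0.784 mA.
Then V_CE = 5.1 − 0.784×8.2 − 0.791×1.8 = -2.75 V < 0.2 V — the active assumption fails.
Re-solve with V_CE = 0.2 V. KCL at the emitter: V_E/R_E = (V_BB−0.7−V_E)/R_B + (V_CC−0.2−V_E)/R_C, giving V_E = 0.899 V.
I_C = (V_CC − 0.2 − V_E)/R_C = (4.9 − 0.899)/8.2 = 0.488 mA.
Check: I_B = (2.6 − 0.899)/150 = 0.0113 mA, and β·I_B = 1.13 mA > I_C, confirming saturation.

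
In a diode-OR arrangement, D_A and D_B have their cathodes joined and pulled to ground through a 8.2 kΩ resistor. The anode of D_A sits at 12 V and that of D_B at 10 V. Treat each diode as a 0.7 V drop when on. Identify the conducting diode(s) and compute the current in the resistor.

Assume both conduct. Then node N would need to be at both 12−0.7 = 11.3 V and 10−0.7 = 9.3 V, which is impossible.
Assume only D_A conducts: V_N = 12 − 0.7 = 11.3 V, so I_R = 11.3/8.2 = 1.38 mA.
Check D_B: its anode-to-cathode voltage is 10 − 11.3 = -1.3 V < 0.7 V, so it is off. The assumption is consistent.

Only D_A conducts; I_R ≈ 1.4 mA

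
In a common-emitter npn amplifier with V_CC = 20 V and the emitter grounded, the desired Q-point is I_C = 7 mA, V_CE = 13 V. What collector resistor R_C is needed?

R_C ≈ 1 kΩ

Collector loop: V_CC = I_C·R_C + V_CE.
R_C = (V_CC − V_CE)/I_C = (20 − 13)/7 = 1 kΩ.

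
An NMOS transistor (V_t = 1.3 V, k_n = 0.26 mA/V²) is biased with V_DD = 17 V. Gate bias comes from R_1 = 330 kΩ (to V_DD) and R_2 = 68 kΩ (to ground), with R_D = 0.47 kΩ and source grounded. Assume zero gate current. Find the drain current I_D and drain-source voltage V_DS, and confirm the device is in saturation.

I_D ≈ 0.33 mA, V_DS ≈ 17 V

V_G = V_DD·R_2/(R_1+R_2) = 17×68/398 = 2.9 V. With the source grounded, V_GS = V_G = 2.9 V.
Assume saturation: I_D = (k_n/2)(V_GS − V_t)² = (0.26/2)×(2.9 − 1.3)² = 0.13×1.6² = 0.335 mA.
V_DS = V_DD − I_D·R_D = 17 − 0.335×0.47 = 16.8 V.
Saturation requires V_DS ≥ V_GS − V_t = 1.6 V; 16.8 ≥ 1.6 ✓.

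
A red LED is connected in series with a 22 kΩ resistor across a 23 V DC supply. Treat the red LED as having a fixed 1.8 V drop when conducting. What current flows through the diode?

KVL around the loop: 23 = V_D + I·R = 1.8 + I × 22 kΩ.
So I = (23 − 1.8) / 22 kΩ = 21.2 / 22 = 0.964 mA.

I ≈ 0.96 mA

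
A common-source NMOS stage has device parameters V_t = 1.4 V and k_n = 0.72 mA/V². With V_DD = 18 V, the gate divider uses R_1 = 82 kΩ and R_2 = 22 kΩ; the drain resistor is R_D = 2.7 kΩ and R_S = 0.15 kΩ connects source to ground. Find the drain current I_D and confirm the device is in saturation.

V_G = V_DD·R_2/(R_1+R_2) = 18×22/104 = 3.81 V.
Assume saturation: I_D = (k_n/2)(V_GS − V_t)² with V_GS = V_G − I_D·R_S = 3.81 − 0.15·I_D.
Substituting gives 0.0081·I_D² − 1.26·I_D + 2.09 = 0, with roots I_D = 1.67 or 154 mA.
The root I_D = 154 mA gives V_GS = -19.3 V ≤ V_t, so take I_D = 1.67 mA.
Then V_GS = 3.56 V and V_DS = V_DD − I_D(R_D+R_S) = 18 − 1.67×2.85 = 13.2 V.
Saturation requires V_DS ≥ V_GS − V_t = 2.16 V; 13.2 ≥ 2.16 ✓.

I_D ≈ 1.7 mA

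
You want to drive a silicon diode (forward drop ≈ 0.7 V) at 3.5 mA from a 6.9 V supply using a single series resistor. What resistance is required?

The resistor drops V_S − V_D = 6.9 − 0.7 = 6.2 V at 3.5 mA.
R = 6.2 V / 3.5 mA = 1.77 kΩ.

R ≈ 1.8 kΩ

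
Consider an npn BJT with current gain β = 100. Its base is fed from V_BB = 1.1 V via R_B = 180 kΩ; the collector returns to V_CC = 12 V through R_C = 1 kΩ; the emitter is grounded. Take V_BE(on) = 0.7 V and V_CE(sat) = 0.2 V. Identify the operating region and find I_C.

active; I_C ≈ 0.22 mA

Assume active. Base-emitter loop: I_B = (V_BB − V_BE)/R_B = (1.1 − 0.7)/180 = 0.00222 mA.
I_C = β·I_B = 100×0.00222 = 0.222 mA.
V_CE = V_CC − I_C·R_C = 12 − 0.222×1 = 11.8 V > V_CE(sat), so the active-region assumption holds.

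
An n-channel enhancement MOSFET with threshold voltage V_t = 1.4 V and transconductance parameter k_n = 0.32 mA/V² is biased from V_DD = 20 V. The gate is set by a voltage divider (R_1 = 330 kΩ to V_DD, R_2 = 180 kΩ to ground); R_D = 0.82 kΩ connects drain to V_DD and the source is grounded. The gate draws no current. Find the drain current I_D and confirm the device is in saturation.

I_D ≈ 5.1 mA

V_G = V_DD·R_2/(R_1+R_2) = 20×180/510 = 7.06 V. With the source grounded, V_GS = V_G = 7.06 V.
Assume saturation: I_D = (k_n/2)(V_GS − V_t)² = (0.32/2)×(7.06 − 1.4)² = 0.16×5.66² = 5.12 mA.
V_DS = V_DD − I_D·R_D = 20 − 5.12×0.82 = 15.8 V.
Saturation requires V_DS ≥ V_GS − V_t = 5.66 V; 15.8 ≥ 5.66 ✓.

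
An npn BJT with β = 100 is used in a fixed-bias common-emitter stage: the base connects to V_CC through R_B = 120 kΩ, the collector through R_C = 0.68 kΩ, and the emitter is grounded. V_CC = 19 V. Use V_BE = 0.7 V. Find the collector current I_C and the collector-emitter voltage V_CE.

Base loop: V_CC = I_B·R_B + V_BE, so I_B = (19 − 0.7)/120 kΩ = 0.152 mA.
In the active region I_C = β·I_B = 100 × 0.152 = 15.2 mA.
Collector loop: V_CE = V_CC − I_C·R_C = 19 − 15.2×0.68 = 8.63 V.
Since V_CE = 8.63 V > V_CE(sat) ≈ 0.2 V, the transistor is in the active region as assumed.

I_C ≈ 15 mA, V_CE ≈ 8.6 V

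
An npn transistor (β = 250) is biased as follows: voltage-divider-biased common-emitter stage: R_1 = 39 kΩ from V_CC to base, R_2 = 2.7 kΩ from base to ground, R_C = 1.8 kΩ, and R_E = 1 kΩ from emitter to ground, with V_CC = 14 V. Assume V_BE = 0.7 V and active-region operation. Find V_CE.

Thevenize the base divider: V_Th = V_CC·R_2/(R_1+R_2) = 14×2.7/41.7 = 0.906 V, R_Th = R_1‖R_2 = 2.53 kΩ.
Base-emitter loop: V_Th = I_B·R_Th + V_BE + (β+1)I_B·R_E, so I_B = (0.906 − 0.7) / (2.53 + 251×1) = 0.000814 mA.
I_C = β·I_B = 250×0.000814 = 0.204 mA, and I_E = (β+1)I_B = 0.204 mA.
V_CE = V_CC − I_C·R_C − I_E·R_E = 14 − 0.204×1.8 − 0.204×1 = 13.4 V.
V_CE = 13.4 V > 0.2 V confirms active-region operation.

V_CE ≈ 13 V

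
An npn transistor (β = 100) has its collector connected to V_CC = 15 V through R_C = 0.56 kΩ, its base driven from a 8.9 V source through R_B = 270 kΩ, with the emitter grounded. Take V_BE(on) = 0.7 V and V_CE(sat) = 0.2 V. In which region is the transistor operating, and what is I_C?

active; I_C ≈ 3 mA

Assume active. Base-emitter loop: I_B = (V_BB − V_BE)/R_B = (8.9 − 0.7)/270 = 0.0304 mA.
I_C = β·I_B = 100×0.0304 = 3.04 mA.
V_CE = V_CC − I_C·R_C = 15 − 3.04×0.56 = 13.3 V > V_CE(sat), so the active-region assumption holds.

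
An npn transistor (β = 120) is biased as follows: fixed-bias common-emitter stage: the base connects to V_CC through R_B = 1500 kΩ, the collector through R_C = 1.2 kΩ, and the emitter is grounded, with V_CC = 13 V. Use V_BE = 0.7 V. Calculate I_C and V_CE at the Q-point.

I_C ≈ 0.98 mA, V_CE ≈ 12 V

Base loop: V_CC = I_B·R_B + V_BE, so I_B = (13 − 0.7)/1500 kΩ = 0.0082 mA.
In the active region I_C = β·I_B = 120 × 0.0082 = 0.984 mA.
Collector loop: V_CE = V_CC − I_C·R_C = 13 − 0.984×1.2 = 11.8 V.
Since V_CE = 11.8 V > V_CE(sat) ≈ 0.2 V, the transistor is in the active region as assumed.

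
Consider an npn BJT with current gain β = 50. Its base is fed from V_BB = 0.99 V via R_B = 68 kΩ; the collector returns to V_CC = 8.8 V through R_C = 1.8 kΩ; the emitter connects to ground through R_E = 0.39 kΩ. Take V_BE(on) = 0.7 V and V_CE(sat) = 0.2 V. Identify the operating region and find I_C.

active; I_C ≈ 0.16 mA

Assume active. Base-emitter loop: I_B = (V_BB − V_BE)/(R_B + (β+1)R_E) = (0.99 − 0.7)/(68 + 51×0.39) = 0.0033 mA.
I_C = β·I_B = 50×0.0033 = 0.165 mA.
V_CE = V_CC − I_C·R_C − I_E·R_E = 8.8 − 0.165×1.8 − 0.168×0.39 = 8.44 V > V_CE(sat), so the active-region assumption holds.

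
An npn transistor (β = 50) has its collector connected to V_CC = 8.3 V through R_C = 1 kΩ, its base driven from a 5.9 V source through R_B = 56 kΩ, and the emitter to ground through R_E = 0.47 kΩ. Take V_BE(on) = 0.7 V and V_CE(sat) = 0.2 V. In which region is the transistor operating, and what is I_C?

active; I_C ≈ 3.3 mA

Assume active. Base-emitter loop: I_B = (V_BB − V_BE)/(R_B + (β+1)R_E) = (5.9 − 0.7)/(56 + 51×0.47) = 0.065 mA.
I_C = β·I_B = 50×0.065 = 3.25 mA.
V_CE = V_CC − I_C·R_C − I_E·R_E = 8.3 − 3.25×1 − 3.32×0.47 = 3.49 V > V_CE(sat), so the active-region assumption holds.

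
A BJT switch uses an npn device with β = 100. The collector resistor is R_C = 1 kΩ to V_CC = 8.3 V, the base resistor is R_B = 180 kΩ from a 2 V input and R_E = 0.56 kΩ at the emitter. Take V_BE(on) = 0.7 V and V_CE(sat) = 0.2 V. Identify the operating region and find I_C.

active; I_C ≈ 0.55 mA

Assume active. Base-emitter loop: I_B = (V_BB − V_BE)/(R_B + (β+1)R_E) = (2 − 0.7)/(180 + 101×0.56) = 0.0055 mA.
I_C = β·I_B = 100×0.0055 = 0.55 mA.
V_CE = V_CC − I_C·R_C − I_E·R_E = 8.3 − 0.55×1 − 0.555×0.56 = 7.44 V > V_CE(sat), so the active-region assumption holds.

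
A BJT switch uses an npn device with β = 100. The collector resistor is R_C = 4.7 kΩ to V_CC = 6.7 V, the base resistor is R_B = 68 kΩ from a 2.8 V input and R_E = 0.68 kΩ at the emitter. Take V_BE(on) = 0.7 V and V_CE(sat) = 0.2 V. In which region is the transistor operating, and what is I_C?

saturation; I_C ≈ 1.2 mA

Assume active: I_B = (2.8 − 0.7)/(68 + 101×0.68) = 0.0154 mA, I_C = β·I_B = 1.54 mA.
Then V_CE = 6.7 − 1.54×4.7 − 1.55×0.68 = -1.58 V < 0.2 V — the active assumption fails.
Re-solve with V_CE = 0.2 V. KCL at the emitter: V_E/R_E = (V_BB−0.7−V_E)/R_B + (V_CC−0.2−V_E)/R_C, giving V_E = 0.833 V.
I_C = (V_CC − 0.2 − V_E)/R_C = (6.5 − 0.833)/4.7 = 1.21 mA.
Check: I_B = (2.1 − 0.833)/68 = 0.0186 mA, and β·I_B = 1.86 mA > I_C, confirming saturation.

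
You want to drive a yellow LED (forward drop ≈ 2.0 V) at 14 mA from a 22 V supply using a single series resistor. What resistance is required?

The resistor drops V_S − V_D = 22 − 2.0 = 20 V at 14 mA.
R = 20 V / 14 mA = 1.43 kΩ.

R ≈ 1.4 kΩ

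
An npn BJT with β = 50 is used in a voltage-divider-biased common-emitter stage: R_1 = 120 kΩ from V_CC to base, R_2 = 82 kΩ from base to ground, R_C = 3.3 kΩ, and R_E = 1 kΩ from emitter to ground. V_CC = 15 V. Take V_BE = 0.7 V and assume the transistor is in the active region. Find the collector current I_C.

I_C ≈ 2.7 mA

Thevenize the base divider: V_Th = V_CC·R_2/(R_1+R_2) = 15×82/202 = 6.09 V, R_Th = R_1‖R_2 = 48.7 kΩ.
Base-emitter loop: V_Th = I_B·R_Th + V_BE + (β+1)I_B·R_E, so I_B = (6.09 − 0.7) / (48.7 + 51×1) = 0.054 mA.
I_C = β·I_B = 50×0.054 = 2.7 mA, and I_E = (β+1)I_B = 2.76 mA.
V_CE = V_CC − I_C·R_C − I_E·R_E = 15 − 2.7×3.3 − 2.76×1 = 3.33 V.
V_CE = 3.33 V > 0.2 V confirms active-region operation.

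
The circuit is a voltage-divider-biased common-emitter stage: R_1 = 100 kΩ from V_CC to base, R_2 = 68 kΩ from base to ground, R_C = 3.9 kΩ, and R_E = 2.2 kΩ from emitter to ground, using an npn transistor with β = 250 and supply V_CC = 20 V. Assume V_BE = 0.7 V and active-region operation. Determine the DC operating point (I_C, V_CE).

I_C ≈ 3.1 mA, V_CE ≈ 0.94 V

Thevenize the base divider: V_Th = V_CC·R_2/(R_1+R_2) = 20×68/168 = 8.1 V, R_Th = R_1‖R_2 = 40.5 kΩ.
Base-emitter loop: V_Th = I_B·R_Th + V_BE + (β+1)I_B·R_E, so I_B = (8.1 − 0.7) / (40.5 + 251×2.2) = 0.0125 mA.
I_C = β·I_B = 250×0.0125 = 3.12 mA, and I_E = (β+1)I_B = 3.13 mA.
V_CE = V_CC − I_C·R_C − I_E·R_E = 20 − 3.12×3.9 − 3.13×2.2 = 0.944 V.
V_CE = 0.944 V > 0.2 V confirms active-region operation.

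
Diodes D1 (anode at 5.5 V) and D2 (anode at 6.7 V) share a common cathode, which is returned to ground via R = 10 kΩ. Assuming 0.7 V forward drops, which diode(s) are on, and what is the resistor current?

Only D2 conducts; I_R ≈ 0.6 mA

Assume both conduct. Then node N would need to be at both 5.5−0.7 = 4.8 V and 6.7−0.7 = 6 V, which is impossible.
Assume only D2 conducts: V_N = 6.7 − 0.7 = 6 V, so I_R = 6/10 = 0.6 mA.
Check D1: its anode-to-cathode voltage is 5.5 − 6 = -0.5 V < 0.7 V, so it is off. The assumption is consistent.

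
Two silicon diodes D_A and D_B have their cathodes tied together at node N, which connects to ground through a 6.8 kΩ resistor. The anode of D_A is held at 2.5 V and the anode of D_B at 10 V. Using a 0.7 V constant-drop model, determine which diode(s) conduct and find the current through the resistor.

Assume both conduct. Then node N would need to be at both 2.5−0.7 = 1.8 V and 10−0.7 = 9.3 V, which is impossible.
Assume only D_B conducts: V_N = 10 − 0.7 = 9.3 V, so I_R = 9.3/6.8 = 1.37 mA.
Check D_A: its anode-to-cathode voltage is 2.5 − 9.3 = -6.8 V < 0.7 V, so it is off. The assumption is consistent.

Only D_B conducts; I_R ≈ 1.4 mA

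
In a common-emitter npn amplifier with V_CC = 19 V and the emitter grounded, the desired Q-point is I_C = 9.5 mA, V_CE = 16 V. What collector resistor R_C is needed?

R_C ≈ 0.32 kΩ

Collector loop: V_CC = I_C·R_C + V_CE.
R_C = (V_CC − V_CE)/I_C = (19 − 16)/9.5 = 0.316 kΩ.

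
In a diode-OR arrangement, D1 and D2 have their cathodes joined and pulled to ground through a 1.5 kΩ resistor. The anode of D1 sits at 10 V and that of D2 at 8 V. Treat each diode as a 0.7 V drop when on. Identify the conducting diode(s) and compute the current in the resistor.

Only D1 conducts; I_R ≈ 6.2 mA

Assume both conduct. Then node N would need to be at both 10−0.7 = 9.3 V and 8−0.7 = 7.3 V, which is impossible.
Assume only D1 conducts: V_N = 10 − 0.7 = 9.3 V, so I_R = 9.3/1.5 = 6.2 mA.
Check D2: its anode-to-cathode voltage is 8 − 9.3 = -1.3 V < 0.7 V, so it is off. The assumption is consistent.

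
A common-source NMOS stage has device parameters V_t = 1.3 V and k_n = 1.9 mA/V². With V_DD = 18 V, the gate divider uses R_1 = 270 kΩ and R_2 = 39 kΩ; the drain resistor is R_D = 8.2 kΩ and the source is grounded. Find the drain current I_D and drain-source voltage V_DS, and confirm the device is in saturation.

V_G = V_DD·R_2/(R_1+R_2) = 18×39/309 = 2.27 V. With the source grounded, V_GS = V_G = 2.27 V.
Assume saturation: I_D = (k_n/2)(V_GS − V_t)² = (1.9/2)×(2.27 − 1.3)² = 0.95×0.972² = 0.897 mA.
V_DS = V_DD − I_D·R_D = 18 − 0.897×8.2 = 10.6 V.
Saturation requires V_DS ≥ V_GS − V_t = 0.972 V; 10.6 ≥ 0.972 ✓.

I_D ≈ 0.9 mA, V_DS ≈ 11 V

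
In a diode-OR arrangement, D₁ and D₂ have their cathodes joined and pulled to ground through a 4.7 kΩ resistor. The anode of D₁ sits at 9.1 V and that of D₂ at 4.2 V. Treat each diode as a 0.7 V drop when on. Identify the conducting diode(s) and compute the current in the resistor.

Assume both conduct. Then node N would need to be at both 9.1−0.7 = 8.4 V and 4.2−0.7 = 3.5 V, which is impossible.
Assume only D₁ conducts: V_N = 9.1 − 0.7 = 8.4 V, so I_R = 8.4/4.7 = 1.79 mA.
Check D₂: its anode-to-cathode voltage is 4.2 − 8.4 = -4.2 V < 0.7 V, so it is off. The assumption is consistent.

Only D₁ conducts; I_R ≈ 1.8 mA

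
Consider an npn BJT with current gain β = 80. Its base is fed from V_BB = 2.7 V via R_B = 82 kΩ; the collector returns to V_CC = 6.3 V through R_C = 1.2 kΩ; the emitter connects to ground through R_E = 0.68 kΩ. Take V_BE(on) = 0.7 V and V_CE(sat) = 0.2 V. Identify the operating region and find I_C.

Assume active. Base-emitter loop: I_B = (V_BB − V_BE)/(R_B + (β+1)R_E) = (2.7 − 0.7)/(82 + 81×0.68) = 0.0146 mA.
I_C = β·I_B = 80×0.0146 = 1.17 mA.
V_CE = V_CC − I_C·R_C − I_E·R_E = 6.3 − 1.17×1.2 − 1.18×0.68 = 4.1 V > V_CE(sat), so the active-region assumption holds.

active; I_C ≈ 1.2 mA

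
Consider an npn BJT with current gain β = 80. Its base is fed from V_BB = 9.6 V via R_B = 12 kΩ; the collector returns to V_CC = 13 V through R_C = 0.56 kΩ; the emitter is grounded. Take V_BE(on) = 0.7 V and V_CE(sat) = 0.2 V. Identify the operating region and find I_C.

saturation; I_C ≈ 23 mA

Assume active: I_B = (9.6 − 0.7)/12 = 0.742 mA, giving I_C = β·I_B = 59.3 mA.
But then V_CE = 13 − 59.3×0.56 = -20.2 V < V_CE(sat) = 0.2 V — impossible in the active region.
So the transistor is saturated. With V_CE = 0.2 V, I_C = (V_CC − 0.2)/R_C = 12.8/0.56 = 22.9 mA.
Check: β·I_B = 59.3 mA > I_C = 22.9 mA, confirming saturation.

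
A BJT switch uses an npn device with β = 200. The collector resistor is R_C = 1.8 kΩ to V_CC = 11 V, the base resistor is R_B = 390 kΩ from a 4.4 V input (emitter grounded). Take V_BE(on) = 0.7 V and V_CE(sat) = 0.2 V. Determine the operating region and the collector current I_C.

Assume active. Base-emitter loop: I_B = (V_BB − V_BE)/R_B = (4.4 − 0.7)/390 = 0.00949 mA.
I_C = β·I_B = 200×0.00949 = 1.9 mA.
V_CE = V_CC − I_C·R_C = 11 − 1.9×1.8 = 7.58 V > V_CE(sat), so the active-region assumption holds.

active; I_C ≈ 1.9 mA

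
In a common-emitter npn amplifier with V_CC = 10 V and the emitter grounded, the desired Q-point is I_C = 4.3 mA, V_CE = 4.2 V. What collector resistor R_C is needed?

Collector loop: V_CC = I_C·R_C + V_CE.
R_C = (V_CC − V_CE)/I_C = (10 − 4.2)/4.3 = 1.35 kΩ.

R_C ≈ 1.3 kΩ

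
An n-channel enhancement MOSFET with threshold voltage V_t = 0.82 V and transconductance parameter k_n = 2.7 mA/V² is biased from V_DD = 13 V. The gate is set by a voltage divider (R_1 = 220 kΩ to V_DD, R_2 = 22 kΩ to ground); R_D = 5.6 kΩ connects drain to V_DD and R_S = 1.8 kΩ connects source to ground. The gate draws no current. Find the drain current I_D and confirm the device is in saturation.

V_G = V_DD·R_2/(R_1+R_2) = 13×22/242 = 1.18 V.
Assume saturation: I_D = (k_n/2)(V_GS − V_t)² with V_GS = V_G − I_D·R_S = 1.18 − 1.8·I_D.
Substituting gives 4.37·I_D² − 2.76·I_D + 0.177 = 0, with roots I_D = 0.0724 or 0.558 mA.
The root I_D = 0.558 mA gives V_GS = 0.177 V ≤ V_t, so take I_D = 0.0724 mA.
Then V_GS = 1.05 V and V_DS = V_DD − I_D(R_D+R_S) = 13 − 0.0724×7.4 = 12.5 V.
Saturation requires V_DS ≥ V_GS − V_t = 0.232 V; 12.5 ≥ 0.232 ✓.

I_D ≈ 0.072 mA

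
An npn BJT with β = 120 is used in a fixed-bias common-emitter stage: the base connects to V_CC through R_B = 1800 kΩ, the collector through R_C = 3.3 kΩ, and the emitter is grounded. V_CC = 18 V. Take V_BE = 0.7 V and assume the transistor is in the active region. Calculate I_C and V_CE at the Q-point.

Base loop: V_CC = I_B·R_B + V_BE, so I_B = (18 − 0.7)/1800 kΩ = 0.00961 mA.
In the active region I_C = β·I_B = 120 × 0.00961 = 1.15 mA.
Collector loop: V_CE = V_CC − I_C·R_C = 18 − 1.15×3.3 = 14.2 V.
Since V_CE = 14.2 V > V_CE(sat) ≈ 0.2 V, the transistor is in the active region as assumed.

I_C ≈ 1.2 mA, V_CE ≈ 14 V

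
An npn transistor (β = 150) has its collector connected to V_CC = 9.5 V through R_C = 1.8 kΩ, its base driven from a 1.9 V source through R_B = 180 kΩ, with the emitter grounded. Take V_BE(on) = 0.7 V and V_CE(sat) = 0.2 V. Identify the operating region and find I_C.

active; I_C ≈ 1 mA

Assume active. Base-emitter loop: I_B = (V_BB − V_BE)/R_B = (1.9 − 0.7)/180 = 0.00667 mA.
I_C = β·I_B = 150×0.00667 = 1 mA.
V_CE = V_CC − I_C·R_C = 9.5 − 1×1.8 = 7.7 V > V_CE(sat), so the active-region assumption holds.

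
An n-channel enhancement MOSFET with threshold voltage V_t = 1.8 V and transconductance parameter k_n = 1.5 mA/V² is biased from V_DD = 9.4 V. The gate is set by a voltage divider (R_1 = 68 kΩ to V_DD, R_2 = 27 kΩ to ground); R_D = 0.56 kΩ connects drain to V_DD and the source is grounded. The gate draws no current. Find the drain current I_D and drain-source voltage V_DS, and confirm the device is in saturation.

V_G = V_DD·R_2/(R_1+R_2) = 9.4×27/95 = 2.67 V. With the source grounded, V_GS = V_G = 2.67 V.
Assume saturation: I_D = (k_n/2)(V_GS − V_t)² = (1.5/2)×(2.67 − 1.8)² = 0.75×0.872² = 0.57 mA.
V_DS = V_DD − I_D·R_D = 9.4 − 0.57×0.56 = 9.08 V.
Saturation requires V_DS ≥ V_GS − V_t = 0.872 V; 9.08 ≥ 0.872 ✓.

I_D ≈ 0.57 mA, V_DS ≈ 9.1 V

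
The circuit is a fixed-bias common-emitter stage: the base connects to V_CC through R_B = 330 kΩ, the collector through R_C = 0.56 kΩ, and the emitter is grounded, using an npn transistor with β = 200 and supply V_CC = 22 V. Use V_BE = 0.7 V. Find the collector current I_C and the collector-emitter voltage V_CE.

Base loop: V_CC = I_B·R_B + V_BE, so I_B = (22 − 0.7)/330 kΩ = 0.0645 mA.
In the active region I_C = β·I_B = 200 × 0.0645 = 12.9 mA.
Collector loop: V_CE = V_CC − I_C·R_C = 22 − 12.9×0.56 = 14.8 V.
Since V_CE = 14.8 V > V_CE(sat) ≈ 0.2 V, the transistor is in the active region as assumed.

I_C ≈ 13 mA, V_CE ≈ 15 V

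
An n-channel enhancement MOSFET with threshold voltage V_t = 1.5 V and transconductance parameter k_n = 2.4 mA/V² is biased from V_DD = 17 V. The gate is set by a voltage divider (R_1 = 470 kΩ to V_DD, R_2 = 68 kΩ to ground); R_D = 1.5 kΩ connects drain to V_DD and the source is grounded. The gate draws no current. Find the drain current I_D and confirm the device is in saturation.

I_D ≈ 0.5 mA

V_G = V_DD·R_2/(R_1+R_2) = 17×68/538 = 2.15 V. With the source grounded, V_GS = V_G = 2.15 V.
Assume saturation: I_D = (k_n/2)(V_GS − V_t)² = (2.4/2)×(2.15 − 1.5)² = 1.2×0.649² = 0.505 mA.
V_DS = V_DD − I_D·R_D = 17 − 0.505×1.5 = 16.2 V.
Saturation requires V_DS ≥ V_GS − V_t = 0.649 V; 16.2 ≥ 0.649 ✓.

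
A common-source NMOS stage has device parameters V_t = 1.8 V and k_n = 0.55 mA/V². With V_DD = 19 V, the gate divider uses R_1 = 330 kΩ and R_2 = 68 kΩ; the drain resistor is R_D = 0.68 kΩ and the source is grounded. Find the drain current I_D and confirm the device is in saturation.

I_D ≈ 0.58 mA

V_G = V_DD·R_2/(R_1+R_2) = 19×68/398 = 3.25 V. With the source grounded, V_GS = V_G = 3.25 V.
Assume saturation: I_D = (k_n/2)(V_GS − V_t)² = (0.55/2)×(3.25 − 1.8)² = 0.275×1.45² = 0.575 mA.
V_DS = V_DD − I_D·R_D = 19 − 0.575×0.68 = 18.6 V.
Saturation requires V_DS ≥ V_GS − V_t = 1.45 V; 18.6 ≥ 1.45 ✓.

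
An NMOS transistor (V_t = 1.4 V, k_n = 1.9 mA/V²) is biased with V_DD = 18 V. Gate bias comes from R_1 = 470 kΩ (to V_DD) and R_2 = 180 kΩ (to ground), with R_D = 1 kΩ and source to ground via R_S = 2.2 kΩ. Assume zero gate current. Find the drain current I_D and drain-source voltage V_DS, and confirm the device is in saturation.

V_G = V_DD·R_2/(R_1+R_2) = 18×180/650 = 4.98 V.
Assume saturation: I_D = (k_n/2)(V_GS − V_t)² with V_GS = V_G − I_D·R_S = 4.98 − 2.2·I_D.
Substituting gives 4.6·I_D² − 16·I_D + 12.2 = 0, with roots I_D = 1.13 or 2.34 mA.
The root I_D = 2.34 mA gives V_GS = -0.171 V ≤ V_t, so take I_D = 1.13 mA.
Then V_GS = 2.49 V and V_DS = V_DD − I_D(R_D+R_S) = 18 − 1.13×3.2 = 14.4 V.
Saturation requires V_DS ≥ V_GS − V_t = 1.09 V; 14.4 ≥ 1.09 ✓.

I_D ≈ 1.1 mA, V_DS ≈ 14 V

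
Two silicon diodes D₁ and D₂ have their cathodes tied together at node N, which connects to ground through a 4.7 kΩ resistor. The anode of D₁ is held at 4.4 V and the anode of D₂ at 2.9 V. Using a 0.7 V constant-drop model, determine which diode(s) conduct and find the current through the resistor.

Assume both conduct. Then node N would need to be at both 4.4−0.7 = 3.7 V and 2.9−0.7 = 2.2 V, which is impossible.
Assume only D₁ conducts: V_N = 4.4 − 0.7 = 3.7 V, so I_R = 3.7/4.7 = 0.787 mA.
Check D₂: its anode-to-cathode voltage is 2.9 − 3.7 = -0.8 V < 0.7 V, so it is off. The assumption is consistent.

Only D₁ conducts; I_R ≈ 0.79 mA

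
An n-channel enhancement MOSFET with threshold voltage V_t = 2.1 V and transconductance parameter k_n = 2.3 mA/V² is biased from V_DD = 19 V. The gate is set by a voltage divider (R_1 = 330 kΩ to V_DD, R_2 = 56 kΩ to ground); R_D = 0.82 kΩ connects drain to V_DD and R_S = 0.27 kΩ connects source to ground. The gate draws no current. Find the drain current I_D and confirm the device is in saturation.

V_G = V_DD·R_2/(R_1+R_2) = 19×56/386 = 2.76 V.
Assume saturation: I_D = (k_n/2)(V_GS − V_t)² with V_GS = V_G − I_D·R_S = 2.76 − 0.27·I_D.
Substituting gives 0.0838·I_D² − 1.41·I_D + 0.496 = 0, with roots I_D = 0.36 or 16.4 mA.
The root I_D = 16.4 mA gives V_GS = -1.68 V ≤ V_t, so take I_D = 0.36 mA.
Then V_GS = 2.66 V and V_DS = V_DD − I_D(R_D+R_S) = 19 − 0.36×1.09 = 18.6 V.
Saturation requires V_DS ≥ V_GS − V_t = 0.559 V; 18.6 ≥ 0.559 ✓.

I_D ≈ 0.36 mA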